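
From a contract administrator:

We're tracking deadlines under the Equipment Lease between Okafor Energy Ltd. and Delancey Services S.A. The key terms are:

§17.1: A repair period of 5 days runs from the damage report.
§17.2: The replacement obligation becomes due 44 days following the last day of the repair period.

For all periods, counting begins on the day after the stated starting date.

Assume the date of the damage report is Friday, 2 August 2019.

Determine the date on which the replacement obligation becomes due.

20 September 2019

The last day of the repair period: 2 August 2019 + 5 days = 7 August 2019.
The date on which the replacement obligation becomes due: 7 August 2019 + 44 days = 20 September 2019.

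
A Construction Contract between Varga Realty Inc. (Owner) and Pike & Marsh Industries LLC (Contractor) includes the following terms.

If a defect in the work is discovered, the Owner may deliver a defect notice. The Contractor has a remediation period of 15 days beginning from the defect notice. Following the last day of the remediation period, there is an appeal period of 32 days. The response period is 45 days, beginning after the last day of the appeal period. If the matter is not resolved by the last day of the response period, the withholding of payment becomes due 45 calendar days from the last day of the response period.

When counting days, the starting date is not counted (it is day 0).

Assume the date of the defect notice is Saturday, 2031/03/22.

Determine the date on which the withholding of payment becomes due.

Adding 15 calendar days to 2031/03/22 gives 2031/04/06, which is the last day of the remediation period.
The last day of the appeal period: 32 calendar days after 2031/04/06 is 2031/05/08.
Adding 45 calendar days to 2031/05/08 gives 2031/06/22, which is the last day of the response period.
The date on which the withholding of payment becomes due: 2031/06/22 + 45 days = 2031/08/06.

2031/08/06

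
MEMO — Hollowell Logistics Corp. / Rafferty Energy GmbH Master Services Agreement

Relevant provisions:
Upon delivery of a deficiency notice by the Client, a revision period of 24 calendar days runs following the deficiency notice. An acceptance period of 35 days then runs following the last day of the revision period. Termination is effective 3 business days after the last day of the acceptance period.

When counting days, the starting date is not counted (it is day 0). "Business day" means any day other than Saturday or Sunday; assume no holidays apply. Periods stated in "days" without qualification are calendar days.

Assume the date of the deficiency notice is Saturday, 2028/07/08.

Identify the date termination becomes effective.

2028/09/08

The last day of the revision period: 24 calendar days after 2028/07/08 is 2028/08/01.
The last day of the acceptance period: 2028/08/01 + 35 days = 2028/09/05.
The date termination becomes effective: counting 3 business days from Tuesday, 2028/09/05 (Sep 6, Sep 7, Sep 8, skipping weekends) reaches Friday, 2028/09/08.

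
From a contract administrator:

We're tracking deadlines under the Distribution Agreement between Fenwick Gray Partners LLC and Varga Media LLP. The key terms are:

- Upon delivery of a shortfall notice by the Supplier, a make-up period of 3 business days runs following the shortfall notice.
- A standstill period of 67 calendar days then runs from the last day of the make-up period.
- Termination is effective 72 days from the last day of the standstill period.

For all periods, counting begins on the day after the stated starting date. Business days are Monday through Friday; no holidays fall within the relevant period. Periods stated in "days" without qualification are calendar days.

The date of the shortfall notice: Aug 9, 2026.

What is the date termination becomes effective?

The last day of the make-up period: 3 business days after Sunday, Aug 9, 2026, skipping weekends — Aug 10, Aug 11, Aug 12 — lands on Wednesday, Aug 12, 2026.
The last day of the standstill period: Aug 12, 2026 + 67 days = Oct 18, 2026.
Adding 72 calendar days to Oct 18, 2026 gives Dec 29, 2026, which is the date termination becomes effective.

Dec 29, 2026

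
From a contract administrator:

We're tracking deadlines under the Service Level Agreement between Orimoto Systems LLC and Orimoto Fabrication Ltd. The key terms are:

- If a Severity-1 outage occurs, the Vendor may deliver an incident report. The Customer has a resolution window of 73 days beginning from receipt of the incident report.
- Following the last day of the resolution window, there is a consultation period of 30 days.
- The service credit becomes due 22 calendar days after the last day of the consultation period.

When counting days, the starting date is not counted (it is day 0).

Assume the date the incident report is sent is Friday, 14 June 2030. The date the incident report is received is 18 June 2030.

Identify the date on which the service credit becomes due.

Adding 73 calendar days to 18 June 2030 gives 30 August 2030, which is the last day of the resolution window.
Adding 30 calendar days to 30 August 2030 gives 29 September 2030, which is the last day of the consultation period.
Adding 22 calendar days to 29 September 2030 gives 21 October 2030, which is the date on which the service credit becomes due.

21 October 2030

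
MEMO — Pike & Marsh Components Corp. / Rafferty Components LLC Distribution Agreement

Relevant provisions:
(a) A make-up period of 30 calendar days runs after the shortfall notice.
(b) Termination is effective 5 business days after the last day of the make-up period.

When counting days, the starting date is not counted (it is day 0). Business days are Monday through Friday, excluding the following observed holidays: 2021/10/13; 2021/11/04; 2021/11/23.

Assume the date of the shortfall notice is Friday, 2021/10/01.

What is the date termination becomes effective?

2021/11/08

The last day of the make-up period: 30 calendar days after 2021/10/01 is 2021/10/31.
From Sunday, 2021/10/31, 5 business days (Nov 1, Nov 2, Nov 3, Nov 5, Nov 8, skipping weekends and the listed holiday on Nov 4) brings us to Monday, 2021/11/08, which is the date termination becomes effective.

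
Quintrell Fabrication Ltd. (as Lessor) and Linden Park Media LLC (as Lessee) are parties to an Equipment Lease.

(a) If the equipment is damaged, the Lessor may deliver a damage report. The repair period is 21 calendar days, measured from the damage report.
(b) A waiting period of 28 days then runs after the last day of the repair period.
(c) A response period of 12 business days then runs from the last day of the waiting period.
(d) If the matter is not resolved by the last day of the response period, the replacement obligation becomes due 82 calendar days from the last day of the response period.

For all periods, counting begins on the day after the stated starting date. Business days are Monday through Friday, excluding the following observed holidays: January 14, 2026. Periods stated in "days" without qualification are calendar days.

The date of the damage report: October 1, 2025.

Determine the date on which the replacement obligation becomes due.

February 25, 2026

The last day of the repair period: 21 calendar days after October 1, 2025 is October 22, 2025.
Adding 28 calendar days to October 22, 2025 gives November 19, 2025, which is the last day of the waiting period.
From Wednesday, November 19, 2025, 12 business days (Nov 20, Nov 21, Nov 24, Nov 25, …, Dec 3, Dec 4, Dec 5, skipping weekends) brings us to Friday, December 5, 2025, which is the last day of the response period.
The date on which the replacement obligation becomes due: December 5, 2025 + 82 days = February 25, 2026.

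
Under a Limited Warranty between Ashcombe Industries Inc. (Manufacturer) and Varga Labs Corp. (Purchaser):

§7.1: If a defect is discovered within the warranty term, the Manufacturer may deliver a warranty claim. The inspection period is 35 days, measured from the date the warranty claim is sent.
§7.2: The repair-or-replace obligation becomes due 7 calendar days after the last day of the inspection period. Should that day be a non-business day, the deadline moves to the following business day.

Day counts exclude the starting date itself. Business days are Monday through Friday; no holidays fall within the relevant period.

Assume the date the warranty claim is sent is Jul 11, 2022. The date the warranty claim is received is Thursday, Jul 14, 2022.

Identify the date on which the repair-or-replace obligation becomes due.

The last day of the inspection period: 35 calendar days after Jul 11, 2022 is Aug 15, 2022.
The date on which the repair-or-replace obligation becomes due: 7 calendar days after Aug 15, 2022 is Aug 22, 2022. Aug 22, 2022 is a Monday, so no roll-forward applies.

Aug 22, 2022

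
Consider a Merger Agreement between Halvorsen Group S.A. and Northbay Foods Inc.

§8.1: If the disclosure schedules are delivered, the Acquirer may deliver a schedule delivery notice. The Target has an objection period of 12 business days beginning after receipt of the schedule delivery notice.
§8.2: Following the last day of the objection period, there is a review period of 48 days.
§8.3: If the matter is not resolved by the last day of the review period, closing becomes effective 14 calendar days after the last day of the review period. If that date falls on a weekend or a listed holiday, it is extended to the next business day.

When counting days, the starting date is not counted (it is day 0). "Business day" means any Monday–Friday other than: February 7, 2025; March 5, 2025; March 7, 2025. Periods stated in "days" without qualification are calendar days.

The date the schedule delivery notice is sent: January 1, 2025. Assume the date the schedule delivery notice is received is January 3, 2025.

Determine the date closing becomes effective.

The last day of the objection period: 12 business days after Friday, January 3, 2025, skipping weekends — Jan 6, Jan 7, Jan 8, Jan 9, …, Jan 17, Jan 20, Jan 21 — lands on Tuesday, January 21, 2025.
Adding 48 calendar days to January 21, 2025 gives March 10, 2025, which is the last day of the review period.
The date closing becomes effective: 14 calendar days after March 10, 2025 is March 24, 2025. March 24, 2025 is a Monday and is not a listed holiday, so no roll-forward applies.

March 24, 2025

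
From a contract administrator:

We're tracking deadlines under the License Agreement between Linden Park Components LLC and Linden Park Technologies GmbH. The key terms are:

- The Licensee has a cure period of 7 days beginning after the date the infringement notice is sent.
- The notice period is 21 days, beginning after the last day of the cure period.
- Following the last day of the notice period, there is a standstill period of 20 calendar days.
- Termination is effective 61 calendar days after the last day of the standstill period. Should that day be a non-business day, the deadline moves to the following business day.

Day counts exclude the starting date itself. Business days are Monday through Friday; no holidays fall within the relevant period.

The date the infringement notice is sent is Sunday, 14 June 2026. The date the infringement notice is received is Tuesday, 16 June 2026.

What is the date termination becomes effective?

Adding 7 calendar days to 14 June 2026 gives 21 June 2026, which is the last day of the cure period.
The last day of the notice period: 21 June 2026 + 21 days = 12 July 2026.
The last day of the standstill period: 20 calendar days after 12 July 2026 is 1 August 2026.
The date termination becomes effective: 61 calendar days after 1 August 2026 is 1 October 2026. 1 October 2026 is a Thursday, so no roll-forward applies.

1 October 2026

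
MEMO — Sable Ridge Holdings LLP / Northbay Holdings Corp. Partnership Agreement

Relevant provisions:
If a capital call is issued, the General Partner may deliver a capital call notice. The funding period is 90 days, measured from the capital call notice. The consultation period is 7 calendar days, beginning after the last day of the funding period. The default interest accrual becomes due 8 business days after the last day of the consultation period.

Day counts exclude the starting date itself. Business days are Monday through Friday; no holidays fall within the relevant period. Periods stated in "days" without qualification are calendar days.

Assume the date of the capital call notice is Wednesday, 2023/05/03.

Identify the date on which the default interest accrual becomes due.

2023/08/18

The last day of the funding period: 2023/05/03 + 90 days = 2023/08/01.
The last day of the consultation period: 2023/08/01 + 7 days = 2023/08/08.
The date on which the default interest accrual becomes due: 8 business days after Tuesday, 2023/08/08, skipping weekends — Aug 9, Aug 10, Aug 11, Aug 14, Aug 15, Aug 16, Aug 17, Aug 18 — lands on Friday, 2023/08/18.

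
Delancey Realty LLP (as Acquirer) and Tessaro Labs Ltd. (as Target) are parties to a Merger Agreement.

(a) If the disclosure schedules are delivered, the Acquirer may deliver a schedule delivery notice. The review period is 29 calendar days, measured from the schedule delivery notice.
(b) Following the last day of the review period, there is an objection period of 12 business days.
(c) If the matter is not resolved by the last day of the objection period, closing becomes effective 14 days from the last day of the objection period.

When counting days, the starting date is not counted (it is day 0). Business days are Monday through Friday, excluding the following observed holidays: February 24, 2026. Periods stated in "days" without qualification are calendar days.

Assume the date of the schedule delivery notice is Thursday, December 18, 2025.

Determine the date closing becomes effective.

February 17, 2026

Adding 29 calendar days to December 18, 2025 gives January 16, 2026, which is the last day of the review period.
From Friday, January 16, 2026, 12 business days (Jan 19, Jan 20, Jan 21, Jan 22, …, Jan 30, Feb 2, Feb 3, skipping weekends) brings us to Tuesday, February 3, 2026, which is the last day of the objection period.
The date closing becomes effective: February 3, 2026 + 14 days = February 17, 2026.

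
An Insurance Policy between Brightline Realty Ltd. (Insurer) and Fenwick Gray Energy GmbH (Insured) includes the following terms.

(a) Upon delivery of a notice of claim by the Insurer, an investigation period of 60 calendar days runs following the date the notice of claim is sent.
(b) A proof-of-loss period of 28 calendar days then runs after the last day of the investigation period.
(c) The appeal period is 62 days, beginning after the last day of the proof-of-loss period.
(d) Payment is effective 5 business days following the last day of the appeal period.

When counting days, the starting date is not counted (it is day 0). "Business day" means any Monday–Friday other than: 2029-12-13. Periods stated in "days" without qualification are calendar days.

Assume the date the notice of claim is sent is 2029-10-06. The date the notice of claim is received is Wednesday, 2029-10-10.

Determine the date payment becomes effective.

The last day of the investigation period: 2029-10-06 + 60 days = 2029-12-05.
The last day of the proof-of-loss period: 2029-12-05 + 28 days = 2030-01-02.
Adding 62 calendar days to 2030-01-02 gives 2030-03-05, which is the last day of the appeal period.
The date payment becomes effective: 5 business days after Tuesday, 2030-03-05, skipping weekends — Mar 6, Mar 7, Mar 8, Mar 11, Mar 12 — lands on Tuesday, 2030-03-12.

2030-03-12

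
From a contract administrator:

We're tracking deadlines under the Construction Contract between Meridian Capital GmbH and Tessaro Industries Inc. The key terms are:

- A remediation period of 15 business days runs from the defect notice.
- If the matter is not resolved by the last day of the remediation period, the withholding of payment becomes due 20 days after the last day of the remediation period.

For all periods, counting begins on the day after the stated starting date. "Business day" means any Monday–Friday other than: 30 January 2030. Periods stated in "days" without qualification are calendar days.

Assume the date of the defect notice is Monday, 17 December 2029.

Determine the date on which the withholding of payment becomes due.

27 January 2030

From Monday, 17 December 2029, 15 business days (Dec 18, Dec 19, Dec 20, Dec 21, …, Jan 3, Jan 4, Jan 7, skipping weekends) brings us to Monday, 7 January 2030, which is the last day of the remediation period.
Adding 20 calendar days to 7 January 2030 gives 27 January 2030, which is the date on which the withholding of payment becomes due.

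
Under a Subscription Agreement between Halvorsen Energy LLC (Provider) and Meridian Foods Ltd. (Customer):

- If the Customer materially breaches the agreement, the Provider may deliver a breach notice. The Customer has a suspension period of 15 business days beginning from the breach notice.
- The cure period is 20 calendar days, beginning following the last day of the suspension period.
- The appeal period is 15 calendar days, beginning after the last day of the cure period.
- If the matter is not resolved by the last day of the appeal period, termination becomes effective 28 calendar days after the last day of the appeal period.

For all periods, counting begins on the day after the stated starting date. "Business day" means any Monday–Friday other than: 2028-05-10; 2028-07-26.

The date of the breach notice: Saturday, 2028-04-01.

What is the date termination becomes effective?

The last day of the suspension period: 15 business days after Saturday, 2028-04-01, skipping weekends — Apr 3, Apr 4, Apr 5, Apr 6, …, Apr 19, Apr 20, Apr 21 — lands on Friday, 2028-04-21.
Adding 20 calendar days to 2028-04-21 gives 2028-05-11, which is the last day of the cure period.
The last day of the appeal period: 15 calendar days after 2028-05-11 is 2028-05-26.
The date termination becomes effective: 28 calendar days after 2028-05-26 is 2028-06-23.

2028-06-23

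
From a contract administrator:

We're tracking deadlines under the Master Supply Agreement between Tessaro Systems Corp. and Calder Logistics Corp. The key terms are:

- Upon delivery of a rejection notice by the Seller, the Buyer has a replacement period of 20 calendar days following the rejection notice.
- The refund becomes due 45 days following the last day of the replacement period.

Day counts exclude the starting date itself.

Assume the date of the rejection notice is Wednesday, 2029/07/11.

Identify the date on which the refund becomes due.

2029/09/14

The last day of the replacement period: 2029/07/11 + 20 days = 2029/07/31.
Adding 45 calendar days to 2029/07/31 gives 2029/09/14, which is the date on which the refund becomes due.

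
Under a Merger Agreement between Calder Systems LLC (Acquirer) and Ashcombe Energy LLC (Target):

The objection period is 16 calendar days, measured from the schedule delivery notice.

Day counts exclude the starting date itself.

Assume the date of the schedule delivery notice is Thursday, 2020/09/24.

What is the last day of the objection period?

The last day of the objection period: 16 calendar days after 2020/09/24 is 2020/10/10.

2020/10/10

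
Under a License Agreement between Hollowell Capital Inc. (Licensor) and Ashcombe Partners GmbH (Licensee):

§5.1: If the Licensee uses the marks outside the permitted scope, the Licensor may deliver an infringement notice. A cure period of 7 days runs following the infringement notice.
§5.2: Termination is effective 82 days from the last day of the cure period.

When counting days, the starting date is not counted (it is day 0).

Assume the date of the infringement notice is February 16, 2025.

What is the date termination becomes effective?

May 16, 2025

The last day of the cure period: February 16, 2025 + 7 days = February 23, 2025.
The date termination becomes effective: 82 calendar days after February 23, 2025 is May 16, 2025.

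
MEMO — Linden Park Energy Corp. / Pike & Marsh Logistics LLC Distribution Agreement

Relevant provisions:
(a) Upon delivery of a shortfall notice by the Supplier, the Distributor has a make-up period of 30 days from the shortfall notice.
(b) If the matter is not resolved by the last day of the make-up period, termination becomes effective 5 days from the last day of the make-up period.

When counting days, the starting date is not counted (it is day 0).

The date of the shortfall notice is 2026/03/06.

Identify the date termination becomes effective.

2026/04/10

The last day of the make-up period: 30 calendar days after 2026/03/06 is 2026/04/05.
The date termination becomes effective: 5 calendar days after 2026/04/05 is 2026/04/10.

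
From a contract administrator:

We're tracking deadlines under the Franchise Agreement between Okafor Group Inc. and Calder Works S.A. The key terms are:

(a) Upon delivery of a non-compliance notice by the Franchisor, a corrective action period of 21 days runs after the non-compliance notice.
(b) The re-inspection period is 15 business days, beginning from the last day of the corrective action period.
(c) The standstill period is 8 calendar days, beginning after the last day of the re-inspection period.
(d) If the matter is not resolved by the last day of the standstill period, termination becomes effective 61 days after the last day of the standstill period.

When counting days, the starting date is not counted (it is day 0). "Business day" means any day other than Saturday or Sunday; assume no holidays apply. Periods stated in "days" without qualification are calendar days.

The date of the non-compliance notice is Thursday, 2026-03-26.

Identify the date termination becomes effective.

Adding 21 calendar days to 2026-03-26 gives 2026-04-16, which is the last day of the corrective action period.
The last day of the re-inspection period: 15 business days after Thursday, 2026-04-16, skipping weekends — Apr 17, Apr 20, Apr 21, Apr 22, …, May 5, May 6, May 7 — lands on Thursday, 2026-05-07.
The last day of the standstill period: 2026-05-07 + 8 days = 2026-05-15.
Adding 61 calendar days to 2026-05-15 gives 2026-07-15, which is the date termination becomes effective.

2026-07-15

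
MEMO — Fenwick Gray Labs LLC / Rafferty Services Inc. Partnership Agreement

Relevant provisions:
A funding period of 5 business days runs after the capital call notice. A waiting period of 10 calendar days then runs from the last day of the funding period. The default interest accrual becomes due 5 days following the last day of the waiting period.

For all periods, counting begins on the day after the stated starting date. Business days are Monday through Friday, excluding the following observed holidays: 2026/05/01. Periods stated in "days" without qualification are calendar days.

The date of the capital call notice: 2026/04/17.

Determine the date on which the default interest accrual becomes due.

2026/05/09

The last day of the funding period: 5 business days after Friday, 2026/04/17, skipping weekends — Apr 20, Apr 21, Apr 22, Apr 23, Apr 24 — lands on Friday, 2026/04/24.
The last day of the waiting period: 10 calendar days after 2026/04/24 is 2026/05/04.
The date on which the default interest accrual becomes due: 2026/05/04 + 5 days = 2026/05/09.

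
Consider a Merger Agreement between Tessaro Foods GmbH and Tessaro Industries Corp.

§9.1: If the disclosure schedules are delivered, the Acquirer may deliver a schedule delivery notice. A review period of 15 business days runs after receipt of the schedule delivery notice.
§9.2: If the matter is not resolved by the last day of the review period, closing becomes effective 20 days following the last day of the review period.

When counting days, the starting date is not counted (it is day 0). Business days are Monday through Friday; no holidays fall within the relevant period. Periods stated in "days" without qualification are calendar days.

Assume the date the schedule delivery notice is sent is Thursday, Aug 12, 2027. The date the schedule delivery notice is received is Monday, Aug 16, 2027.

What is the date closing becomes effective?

Sep 26, 2027

The last day of the review period: 15 business days after Monday, Aug 16, 2027, skipping weekends — Aug 17, Aug 18, Aug 19, Aug 20, …, Sep 2, Sep 3, Sep 6 — lands on Monday, Sep 6, 2027.
Adding 20 calendar days to Sep 6, 2027 gives Sep 26, 2027, which is the date closing becomes effective.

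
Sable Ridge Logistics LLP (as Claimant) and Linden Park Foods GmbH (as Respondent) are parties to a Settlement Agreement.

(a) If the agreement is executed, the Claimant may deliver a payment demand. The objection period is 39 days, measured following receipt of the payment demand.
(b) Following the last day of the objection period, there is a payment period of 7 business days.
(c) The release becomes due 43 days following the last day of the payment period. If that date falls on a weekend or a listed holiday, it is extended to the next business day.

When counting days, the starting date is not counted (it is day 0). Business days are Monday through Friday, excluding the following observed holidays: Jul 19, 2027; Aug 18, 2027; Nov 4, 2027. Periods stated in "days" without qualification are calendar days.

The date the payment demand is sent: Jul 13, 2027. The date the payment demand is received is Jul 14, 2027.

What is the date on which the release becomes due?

Oct 13, 2027

The last day of the objection period: Jul 14, 2027 + 39 days = Aug 22, 2027.
From Sunday, Aug 22, 2027, 7 business days (Aug 23, Aug 24, Aug 25, Aug 26, Aug 27, Aug 30, Aug 31, skipping weekends) brings us to Tuesday, Aug 31, 2027, which is the last day of the payment period.
Adding 43 calendar days to Aug 31, 2027 gives Oct 13, 2027, which is the date on which the release becomes due. Oct 13, 2027 is a Wednesday and is not a listed holiday, so no roll-forward applies.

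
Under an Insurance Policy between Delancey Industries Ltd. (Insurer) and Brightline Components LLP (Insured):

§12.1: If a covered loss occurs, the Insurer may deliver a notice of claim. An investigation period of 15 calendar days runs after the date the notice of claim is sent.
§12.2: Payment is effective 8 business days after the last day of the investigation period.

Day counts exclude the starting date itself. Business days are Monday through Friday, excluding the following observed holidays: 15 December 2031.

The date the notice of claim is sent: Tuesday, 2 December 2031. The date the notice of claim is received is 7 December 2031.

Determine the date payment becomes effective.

29 December 2031

Adding 15 calendar days to 2 December 2031 gives 17 December 2031, which is the last day of the investigation period.
The date payment becomes effective: counting 8 business days from Wednesday, 17 December 2031 (Dec 18, Dec 19, Dec 22, Dec 23, Dec 24, Dec 25, Dec 26, Dec 29, skipping weekends) reaches Monday, 29 December 2031.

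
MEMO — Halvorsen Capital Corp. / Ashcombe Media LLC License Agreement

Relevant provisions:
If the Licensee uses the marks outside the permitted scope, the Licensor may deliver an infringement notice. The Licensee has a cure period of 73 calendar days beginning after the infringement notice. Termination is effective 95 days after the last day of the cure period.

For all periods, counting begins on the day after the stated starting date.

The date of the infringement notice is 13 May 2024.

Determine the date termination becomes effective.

The last day of the cure period: 73 calendar days after 13 May 2024 is 25 July 2024.
The date termination becomes effective: 25 July 2024 + 95 days = 28 October 2024.

28 October 2024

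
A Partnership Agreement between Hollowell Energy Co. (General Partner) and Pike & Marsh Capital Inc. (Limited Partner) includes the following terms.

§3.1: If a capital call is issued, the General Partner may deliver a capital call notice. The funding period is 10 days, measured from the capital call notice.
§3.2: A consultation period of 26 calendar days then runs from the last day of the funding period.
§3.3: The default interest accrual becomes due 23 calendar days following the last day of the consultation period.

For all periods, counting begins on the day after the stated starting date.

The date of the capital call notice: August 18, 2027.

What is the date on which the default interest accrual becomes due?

October 16, 2027

Adding 10 calendar days to August 18, 2027 gives August 28, 2027, which is the last day of the funding period.
The last day of the consultation period: 26 calendar days after August 28, 2027 is September 23, 2027.
The date on which the default interest accrual becomes due: 23 calendar days after September 23, 2027 is October 16, 2027.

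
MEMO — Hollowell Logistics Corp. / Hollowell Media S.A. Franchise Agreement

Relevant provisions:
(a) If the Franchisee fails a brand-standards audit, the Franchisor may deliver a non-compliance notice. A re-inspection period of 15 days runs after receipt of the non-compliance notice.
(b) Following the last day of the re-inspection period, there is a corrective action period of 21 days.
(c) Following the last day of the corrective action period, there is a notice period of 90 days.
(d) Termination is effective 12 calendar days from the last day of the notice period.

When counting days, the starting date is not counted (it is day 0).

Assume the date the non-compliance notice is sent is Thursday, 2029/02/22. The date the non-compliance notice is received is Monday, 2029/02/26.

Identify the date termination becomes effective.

2029/07/14

The last day of the re-inspection period: 2029/02/26 + 15 days = 2029/03/13.
Adding 21 calendar days to 2029/03/13 gives 2029/04/03, which is the last day of the corrective action period.
The last day of the notice period: 90 calendar days after 2029/04/03 is 2029/07/02.
The date termination becomes effective: 12 calendar days after 2029/07/02 is 2029/07/14.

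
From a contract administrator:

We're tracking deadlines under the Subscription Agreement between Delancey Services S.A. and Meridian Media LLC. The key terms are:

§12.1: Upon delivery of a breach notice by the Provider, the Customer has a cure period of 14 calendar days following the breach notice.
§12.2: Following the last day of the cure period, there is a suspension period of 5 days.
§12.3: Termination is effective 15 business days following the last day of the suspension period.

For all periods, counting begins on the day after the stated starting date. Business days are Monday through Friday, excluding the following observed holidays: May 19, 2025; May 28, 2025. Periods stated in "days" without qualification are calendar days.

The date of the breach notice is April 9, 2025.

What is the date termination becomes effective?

May 20, 2025

The last day of the cure period: April 9, 2025 + 14 days = April 23, 2025.
The last day of the suspension period: 5 calendar days after April 23, 2025 is April 28, 2025.
From Monday, April 28, 2025, 15 business days (Apr 29, Apr 30, May 1, May 2, …, May 15, May 16, May 20, skipping weekends and the listed holiday on May 19) brings us to Tuesday, May 20, 2025, which is the date termination becomes effective.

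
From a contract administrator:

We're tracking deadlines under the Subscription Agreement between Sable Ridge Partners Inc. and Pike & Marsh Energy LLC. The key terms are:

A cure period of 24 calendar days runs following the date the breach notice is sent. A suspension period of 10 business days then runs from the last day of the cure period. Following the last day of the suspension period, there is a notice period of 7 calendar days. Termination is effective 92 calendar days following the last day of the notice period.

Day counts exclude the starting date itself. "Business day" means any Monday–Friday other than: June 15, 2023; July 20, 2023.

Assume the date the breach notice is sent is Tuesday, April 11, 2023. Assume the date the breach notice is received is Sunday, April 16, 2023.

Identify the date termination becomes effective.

August 26, 2023

The last day of the cure period: 24 calendar days after April 11, 2023 is May 5, 2023.
The last day of the suspension period: counting 10 business days from Friday, May 5, 2023 (May 8, May 9, May 10, May 11, May 12, May 15, May 16, May 17, May 18, May 19, skipping weekends) reaches Friday, May 19, 2023.
The last day of the notice period: May 19, 2023 + 7 days = May 26, 2023.
Adding 92 calendar days to May 26, 2023 gives August 26, 2023, which is the date termination becomes effective.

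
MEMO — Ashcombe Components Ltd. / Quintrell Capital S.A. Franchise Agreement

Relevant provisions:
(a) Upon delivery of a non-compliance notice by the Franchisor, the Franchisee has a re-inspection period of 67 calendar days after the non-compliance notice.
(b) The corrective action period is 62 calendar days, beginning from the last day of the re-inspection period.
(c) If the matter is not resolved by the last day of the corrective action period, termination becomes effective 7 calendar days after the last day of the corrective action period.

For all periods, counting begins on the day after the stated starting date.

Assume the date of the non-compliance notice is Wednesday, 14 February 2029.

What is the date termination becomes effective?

The last day of the re-inspection period: 14 February 2029 + 67 days = 22 April 2029.
The last day of the corrective action period: 22 April 2029 + 62 days = 23 June 2029.
The date termination becomes effective: 7 calendar days after 23 June 2029 is 30 June 2029.

30 June 2029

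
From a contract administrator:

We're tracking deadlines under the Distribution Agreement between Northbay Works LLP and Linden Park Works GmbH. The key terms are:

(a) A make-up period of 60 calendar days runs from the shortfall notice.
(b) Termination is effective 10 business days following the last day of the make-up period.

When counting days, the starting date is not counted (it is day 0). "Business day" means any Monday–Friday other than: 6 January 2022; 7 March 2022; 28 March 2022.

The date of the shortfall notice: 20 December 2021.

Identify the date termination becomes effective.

Adding 60 calendar days to 20 December 2021 gives 18 February 2022, which is the last day of the make-up period.
The date termination becomes effective: 10 business days after Friday, 18 February 2022, skipping weekends — Feb 21, Feb 22, Feb 23, Feb 24, Feb 25, Feb 28, Mar 1, Mar 2, Mar 3, Mar 4 — lands on Friday, 4 March 2022.

4 March 2022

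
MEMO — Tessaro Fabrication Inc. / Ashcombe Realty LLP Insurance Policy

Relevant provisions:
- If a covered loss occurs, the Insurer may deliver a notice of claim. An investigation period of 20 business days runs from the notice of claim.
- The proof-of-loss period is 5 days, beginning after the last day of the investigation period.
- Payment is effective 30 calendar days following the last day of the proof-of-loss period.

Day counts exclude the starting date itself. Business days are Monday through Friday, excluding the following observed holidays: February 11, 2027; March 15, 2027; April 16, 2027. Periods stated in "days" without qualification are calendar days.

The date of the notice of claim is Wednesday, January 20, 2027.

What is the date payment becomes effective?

The last day of the investigation period: 20 business days after Wednesday, January 20, 2027, skipping weekends and the listed holiday on Feb 11 — Jan 21, Jan 22, Jan 25, Jan 26, …, Feb 16, Feb 17, Feb 18 — lands on Thursday, February 18, 2027.
Adding 5 calendar days to February 18, 2027 gives February 23, 2027, which is the last day of the proof-of-loss period.
The date payment becomes effective: 30 calendar days after February 23, 2027 is March 25, 2027.

March 25, 2027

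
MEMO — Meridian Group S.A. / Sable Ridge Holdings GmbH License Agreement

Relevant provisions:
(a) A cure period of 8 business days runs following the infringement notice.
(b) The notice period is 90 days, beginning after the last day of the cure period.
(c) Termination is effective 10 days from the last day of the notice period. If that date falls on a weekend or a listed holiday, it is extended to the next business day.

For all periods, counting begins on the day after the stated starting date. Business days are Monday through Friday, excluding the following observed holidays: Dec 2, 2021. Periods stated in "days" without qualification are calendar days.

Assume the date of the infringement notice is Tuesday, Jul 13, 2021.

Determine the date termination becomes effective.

Nov 1, 2021

The last day of the cure period: 8 business days after Tuesday, Jul 13, 2021, skipping weekends — Jul 14, Jul 15, Jul 16, Jul 19, Jul 20, Jul 21, Jul 22, Jul 23 — lands on Friday, Jul 23, 2021.
The last day of the notice period: Jul 23, 2021 + 90 days = Oct 21, 2021.
Adding 10 calendar days to Oct 21, 2021 gives Oct 31, 2021, which is the date termination becomes effective. That falls on a Sunday, so it rolls to the next business day, Monday, Nov 1, 2021.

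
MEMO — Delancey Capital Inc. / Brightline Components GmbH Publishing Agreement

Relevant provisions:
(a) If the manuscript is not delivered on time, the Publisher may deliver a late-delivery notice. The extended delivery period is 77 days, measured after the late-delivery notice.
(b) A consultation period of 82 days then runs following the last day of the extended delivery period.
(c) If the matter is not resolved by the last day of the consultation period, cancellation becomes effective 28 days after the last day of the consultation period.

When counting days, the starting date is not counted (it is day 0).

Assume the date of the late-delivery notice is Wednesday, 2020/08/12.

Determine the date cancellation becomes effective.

Adding 77 calendar days to 2020/08/12 gives 2020/10/28, which is the last day of the extended delivery period.
The last day of the consultation period: 82 calendar days after 2020/10/28 is 2021/01/18.
The date cancellation becomes effective: 2021/01/18 + 28 days = 2021/02/15.

2021/02/15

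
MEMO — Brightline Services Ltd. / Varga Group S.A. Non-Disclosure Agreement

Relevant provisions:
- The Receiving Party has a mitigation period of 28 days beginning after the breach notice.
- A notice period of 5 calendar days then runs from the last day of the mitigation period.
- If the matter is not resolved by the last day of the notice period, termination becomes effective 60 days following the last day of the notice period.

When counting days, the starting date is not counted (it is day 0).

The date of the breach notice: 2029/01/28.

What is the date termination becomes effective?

The last day of the mitigation period: 2029/01/28 + 28 days = 2029/02/25.
The last day of the notice period: 5 calendar days after 2029/02/25 is 2029/03/02.
The date termination becomes effective: 2029/03/02 + 60 days = 2029/05/01.

2029/05/01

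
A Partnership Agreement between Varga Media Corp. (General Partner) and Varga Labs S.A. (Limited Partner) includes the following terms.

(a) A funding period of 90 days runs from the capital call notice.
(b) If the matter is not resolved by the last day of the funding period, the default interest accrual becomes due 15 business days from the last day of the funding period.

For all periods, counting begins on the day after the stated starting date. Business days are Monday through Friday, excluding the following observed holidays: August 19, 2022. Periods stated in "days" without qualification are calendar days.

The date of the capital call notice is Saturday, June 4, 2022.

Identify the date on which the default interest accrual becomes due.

September 23, 2022

The last day of the funding period: June 4, 2022 + 90 days = September 2, 2022.
From Friday, September 2, 2022, 15 business days (Sep 5, Sep 6, Sep 7, Sep 8, …, Sep 21, Sep 22, Sep 23, skipping weekends) brings us to Friday, September 23, 2022, which is the date on which the default interest accrual becomes due.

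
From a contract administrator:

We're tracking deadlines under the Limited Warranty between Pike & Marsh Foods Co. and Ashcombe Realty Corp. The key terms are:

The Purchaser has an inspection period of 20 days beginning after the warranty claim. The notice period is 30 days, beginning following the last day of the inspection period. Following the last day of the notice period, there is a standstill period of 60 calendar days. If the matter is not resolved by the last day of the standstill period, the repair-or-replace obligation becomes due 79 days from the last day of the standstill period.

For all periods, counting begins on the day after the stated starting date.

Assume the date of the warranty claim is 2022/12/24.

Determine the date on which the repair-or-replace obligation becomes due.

2023/07/01

The last day of the inspection period: 2022/12/24 + 20 days = 2023/01/13.
The last day of the notice period: 30 calendar days after 2023/01/13 is 2023/02/12.
The last day of the standstill period: 2023/02/12 + 60 days = 2023/04/13.
The date on which the repair-or-replace obligation becomes due: 79 calendar days after 2023/04/13 is 2023/07/01.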